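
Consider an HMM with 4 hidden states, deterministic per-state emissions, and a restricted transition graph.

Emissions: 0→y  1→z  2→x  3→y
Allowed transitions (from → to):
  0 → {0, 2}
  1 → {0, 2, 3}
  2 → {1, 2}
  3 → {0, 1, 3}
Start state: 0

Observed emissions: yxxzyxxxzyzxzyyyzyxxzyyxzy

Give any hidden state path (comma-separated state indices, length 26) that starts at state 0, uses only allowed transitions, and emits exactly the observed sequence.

0,2,2,1,0,2,2,2,1,3,1,2,1,3,3,3,1,0,2,2,1,0,0,2,1,0

  0: obs=y cand={0,3} pick 0 [start]
  1: obs=x cand={2} pick 2 [0->2 ok]
  2: obs=x cand={2} pick 2 [2->2 ok]
  3: obs=z cand={1} pick 1 [2->1 ok]
  4: obs=y cand={0,3} pick 0 [1->0 ok]
  5: obs=x cand={2} pick 2 [0->2 ok]
  6: obs=x cand={2} pick 2 [2->2 ok]
  7: obs=x cand={2} pick 2 [2->2 ok]
  8: obs=z cand={1} pick 1 [2->1 ok]
  9: obs=y cand={0,3} pick 3 [1->3 ok]
  10: obs=z cand={1} pick 1 [3->1 ok]
  11: obs=x cand={2} pick 2 [1->2 ok]
  12: obs=z cand={1} pick 1 [2->1 ok]
  13: obs=y cand={0,3} pick 3 [1->3 ok]
  14: obs=y cand={0,3} pick 3 [3->3 ok]
  15: obs=y cand={0,3} pick 3 [3->3 ok]
  16: obs=z cand={1} pick 1 [3->1 ok]
  17: obs=y cand={0,3} pick 0 [1->0 ok]
  18: obs=x cand={2} pick 2 [0->2 ok]
  19: obs=x cand={2} pick 2 [2->2 ok]
  20: obs=z cand={1} pick 1 [2->1 ok]
  21: obs=y cand={0,3} pick 0 [1->0 ok]
  22: obs=y cand={0,3} pick 0 [0->0 ok]
  23: obs=x cand={2} pick 2 [0->2 ok]
  24: obs=z cand={1} pick 1 [2->1 ok]
  25: obs=y cand={0,3} pick 0 [1->0 ok]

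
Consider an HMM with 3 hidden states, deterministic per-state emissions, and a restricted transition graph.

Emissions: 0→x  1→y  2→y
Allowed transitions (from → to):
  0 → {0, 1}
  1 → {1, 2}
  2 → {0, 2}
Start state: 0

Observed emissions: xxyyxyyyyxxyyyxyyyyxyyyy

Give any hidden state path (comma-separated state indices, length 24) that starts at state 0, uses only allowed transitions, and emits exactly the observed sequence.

0,0,1,2,0,1,1,1,2,0,0,1,1,2,0,1,1,1,2,0,1,1,2,2

  pos 0: x in {0}, choose 0; start
  pos 1: x in {0}, choose 0; 0->0 ok
  pos 2: y in {1,2}, choose 1; 0->1 ok
  pos 3: y in {1,2}, choose 2; 1->2 ok
  pos 4: x in {0}, choose 0; 2->0 ok
  pos 5: y in {1,2}, choose 1; 0->1 ok
  pos 6: y in {1,2}, choose 1; 1->1 ok
  pos 7: y in {1,2}, choose 1; 1->1 ok
  pos 8: y in {1,2}, choose 2; 1->2 ok
  pos 9: x in {0}, choose 0; 2->0 ok
  pos 10: x in {0}, choose 0; 0->0 ok
  pos 11: y in {1,2}, choose 1; 0->1 ok
  pos 12: y in {1,2}, choose 1; 1->1 ok
  pos 13: y in {1,2}, choose 2; 1->2 ok
  pos 14: x in {0}, choose 0; 2->0 ok
  pos 15: y in {1,2}, choose 1; 0->1 ok
  pos 16: y in {1,2}, choose 1; 1->1 ok
  pos 17: y in {1,2}, choose 1; 1->1 ok
  pos 18: y in {1,2}, choose 2; 1->2 ok
  pos 19: x in {0}, choose 0; 2->0 ok
  pos 20: y in {1,2}, choose 1; 0->1 ok
  pos 21: y in {1,2}, choose 1; 1->1 ok
  pos 22: y in {1,2}, choose 2; 1->2 ok
  pos 23: y in {1,2}, choose 2; 2->2 ok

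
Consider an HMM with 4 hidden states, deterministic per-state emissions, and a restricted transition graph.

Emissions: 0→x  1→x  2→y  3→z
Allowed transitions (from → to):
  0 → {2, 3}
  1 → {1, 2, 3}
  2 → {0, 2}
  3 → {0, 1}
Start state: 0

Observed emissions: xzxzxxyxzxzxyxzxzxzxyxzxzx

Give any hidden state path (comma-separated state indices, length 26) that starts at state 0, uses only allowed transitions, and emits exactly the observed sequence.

0,3,1,3,1,1,2,0,3,0,3,0,2,0,3,0,3,1,3,0,2,0,3,0,3,0

  0: obs=x cand={0,1} pick 0 [start]
  1: obs=z cand={3} pick 3 [0->3 ok]
  2: obs=x cand={0,1} pick 1 [3->1 ok]
  3: obs=z cand={3} pick 3 [1->3 ok]
  4: obs=x cand={0,1} pick 1 [3->1 ok]
  5: obs=x cand={0,1} pick 1 [1->1 ok]
  6: obs=y cand={2} pick 2 [1->2 ok]
  7: obs=x cand={0,1} pick 0 [2->0 ok]
  8: obs=z cand={3} pick 3 [0->3 ok]
  9: obs=x cand={0,1} pick 0 [3->0 ok]
  10: obs=z cand={3} pick 3 [0->3 ok]
  11: obs=x cand={0,1} pick 0 [3->0 ok]
  12: obs=y cand={2} pick 2 [0->2 ok]
  13: obs=x cand={0,1} pick 0 [2->0 ok]
  14: obs=z cand={3} pick 3 [0->3 ok]
  15: obs=x cand={0,1} pick 0 [3->0 ok]
  16: obs=z cand={3} pick 3 [0->3 ok]
  17: obs=x cand={0,1} pick 1 [3->1 ok]
  18: obs=z cand={3} pick 3 [1->3 ok]
  19: obs=x cand={0,1} pick 0 [3->0 ok]
  20: obs=y cand={2} pick 2 [0->2 ok]
  21: obs=x cand={0,1} pick 0 [2->0 ok]
  22: obs=z cand={3} pick 3 [0->3 ok]
  23: obs=x cand={0,1} pick 0 [3->0 ok]
  24: obs=z cand={3} pick 3 [0->3 ok]
  25: obs=x cand={0,1} pick 0 [3->0 ok]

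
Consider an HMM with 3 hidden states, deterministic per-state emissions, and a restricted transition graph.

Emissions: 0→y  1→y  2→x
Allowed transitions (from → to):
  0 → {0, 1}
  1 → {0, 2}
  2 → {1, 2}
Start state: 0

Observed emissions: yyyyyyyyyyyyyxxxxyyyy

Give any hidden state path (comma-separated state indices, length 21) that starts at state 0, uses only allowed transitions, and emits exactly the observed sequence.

0,0,1,0,1,0,0,1,0,0,1,0,1,2,2,2,2,1,0,1,0

  pos 0: y in {0,1}, choose 0; start
  pos 1: y in {0,1}, choose 0; 0->0 ok
  pos 2: y in {0,1}, choose 1; 0->1 ok
  pos 3: y in {0,1}, choose 0; 1->0 ok
  pos 4: y in {0,1}, choose 1; 0->1 ok
  pos 5: y in {0,1}, choose 0; 1->0 ok
  pos 6: y in {0,1}, choose 0; 0->0 ok
  pos 7: y in {0,1}, choose 1; 0->1 ok
  pos 8: y in {0,1}, choose 0; 1->0 ok
  pos 9: y in {0,1}, choose 0; 0->0 ok
  pos 10: y in {0,1}, choose 1; 0->1 ok
  pos 11: y in {0,1}, choose 0; 1->0 ok
  pos 12: y in {0,1}, choose 1; 0->1 ok
  pos 13: x in {2}, choose 2; 1->2 ok
  pos 14: x in {2}, choose 2; 2->2 ok
  pos 15: x in {2}, choose 2; 2->2 ok
  pos 16: x in {2}, choose 2; 2->2 ok
  pos 17: y in {0,1}, choose 1; 2->1 ok
  pos 18: y in {0,1}, choose 0; 1->0 ok
  pos 19: y in {0,1}, choose 1; 0->1 ok
  pos 20: y in {0,1}, choose 0; 1->0 ok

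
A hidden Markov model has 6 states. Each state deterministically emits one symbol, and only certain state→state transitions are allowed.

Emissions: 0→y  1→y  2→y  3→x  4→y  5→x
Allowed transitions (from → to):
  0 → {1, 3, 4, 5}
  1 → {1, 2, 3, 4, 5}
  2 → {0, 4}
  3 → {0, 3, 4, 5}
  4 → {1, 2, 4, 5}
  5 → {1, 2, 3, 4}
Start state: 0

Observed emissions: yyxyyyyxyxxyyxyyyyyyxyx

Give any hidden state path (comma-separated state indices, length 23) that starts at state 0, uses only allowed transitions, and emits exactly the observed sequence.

0,4,5,4,2,4,4,5,1,5,3,0,1,3,4,2,0,4,4,4,5,1,3

  t0 'y' -> {0,1,2,4}, take 0 (start)
  t1 'y' -> {0,1,2,4}, take 4 (0->4 ok)
  t2 'x' -> {3,5}, take 5 (4->5 ok)
  t3 'y' -> {0,1,2,4}, take 4 (5->4 ok)
  t4 'y' -> {0,1,2,4}, take 2 (4->2 ok)
  t5 'y' -> {0,1,2,4}, take 4 (2->4 ok)
  t6 'y' -> {0,1,2,4}, take 4 (4->4 ok)
  t7 'x' -> {3,5}, take 5 (4->5 ok)
  t8 'y' -> {0,1,2,4}, take 1 (5->1 ok)
  t9 'x' -> {3,5}, take 5 (1->5 ok)
  t10 'x' -> {3,5}, take 3 (5->3 ok)
  t11 'y' -> {0,1,2,4}, take 0 (3->0 ok)
  t12 'y' -> {0,1,2,4}, take 1 (0->1 ok)
  t13 'x' -> {3,5}, take 3 (1->3 ok)
  t14 'y' -> {0,1,2,4}, take 4 (3->4 ok)
  t15 'y' -> {0,1,2,4}, take 2 (4->2 ok)
  t16 'y' -> {0,1,2,4}, take 0 (2->0 ok)
  t17 'y' -> {0,1,2,4}, take 4 (0->4 ok)
  t18 'y' -> {0,1,2,4}, take 4 (4->4 ok)
  t19 'y' -> {0,1,2,4}, take 4 (4->4 ok)
  t20 'x' -> {3,5}, take 5 (4->5 ok)
  t21 'y' -> {0,1,2,4}, take 1 (5->1 ok)
  t22 'x' -> {3,5}, take 3 (1->3 ok)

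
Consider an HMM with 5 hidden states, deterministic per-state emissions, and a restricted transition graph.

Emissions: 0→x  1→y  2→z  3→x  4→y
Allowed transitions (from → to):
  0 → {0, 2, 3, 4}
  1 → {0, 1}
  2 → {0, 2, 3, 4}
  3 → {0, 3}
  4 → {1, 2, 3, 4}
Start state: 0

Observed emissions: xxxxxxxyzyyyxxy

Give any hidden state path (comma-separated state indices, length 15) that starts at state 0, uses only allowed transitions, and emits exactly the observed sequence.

  t0 'x' -> {0,3}, take 0 (start)
  t1 'x' -> {0,3}, take 0 (0->0 ok)
  t2 'x' -> {0,3}, take 3 (0->3 ok)
  t3 'x' -> {0,3}, take 3 (3->3 ok)
  t4 'x' -> {0,3}, take 3 (3->3 ok)
  t5 'x' -> {0,3}, take 3 (3->3 ok)
  t6 'x' -> {0,3}, take 0 (3->0 ok)
  t7 'y' -> {1,4}, take 4 (0->4 ok)
  t8 'z' -> {2}, take 2 (4->2 ok)
  t9 'y' -> {1,4}, take 4 (2->4 ok)
  t10 'y' -> {1,4}, take 4 (4->4 ok)
  t11 'y' -> {1,4}, take 1 (4->1 ok)
  t12 'x' -> {0,3}, take 0 (1->0 ok)
  t13 'x' -> {0,3}, take 0 (0->0 ok)
  t14 'y' -> {1,4}, take 4 (0->4 ok)

0,0,3,3,3,3,0,4,2,4,4,1,0,0,4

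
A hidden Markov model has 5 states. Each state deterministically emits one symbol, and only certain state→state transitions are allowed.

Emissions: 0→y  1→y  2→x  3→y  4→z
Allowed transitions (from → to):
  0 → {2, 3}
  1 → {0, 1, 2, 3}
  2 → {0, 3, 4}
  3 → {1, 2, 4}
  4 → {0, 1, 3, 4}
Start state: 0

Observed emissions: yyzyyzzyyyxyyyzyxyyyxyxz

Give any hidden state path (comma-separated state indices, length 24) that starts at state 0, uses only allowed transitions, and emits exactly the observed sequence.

  [0] y  {0,1,3}  => 0  start
  [1] y  {0,1,3}  => 3  0->3 ok
  [2] z  {4}  => 4  3->4 ok
  [3] y  {0,1,3}  => 0  4->0 ok
  [4] y  {0,1,3}  => 3  0->3 ok
  [5] z  {4}  => 4  3->4 ok
  [6] z  {4}  => 4  4->4 ok
  [7] y  {0,1,3}  => 3  4->3 ok
  [8] y  {0,1,3}  => 1  3->1 ok
  [9] y  {0,1,3}  => 3  1->3 ok
  [10] x  {2}  => 2  3->2 ok
  [11] y  {0,1,3}  => 3  2->3 ok
  [12] y  {0,1,3}  => 1  3->1 ok
  [13] y  {0,1,3}  => 3  1->3 ok
  [14] z  {4}  => 4  3->4 ok
  [15] y  {0,1,3}  => 0  4->0 ok
  [16] x  {2}  => 2  0->2 ok
  [17] y  {0,1,3}  => 0  2->0 ok
  [18] y  {0,1,3}  => 3  0->3 ok
  [19] y  {0,1,3}  => 1  3->1 ok
  [20] x  {2}  => 2  1->2 ok
  [21] y  {0,1,3}  => 0  2->0 ok
  [22] x  {2}  => 2  0->2 ok
  [23] z  {4}  => 4  2->4 ok

0,3,4,0,3,4,4,3,1,3,2,3,1,3,4,0,2,0,3,1,2,0,2,4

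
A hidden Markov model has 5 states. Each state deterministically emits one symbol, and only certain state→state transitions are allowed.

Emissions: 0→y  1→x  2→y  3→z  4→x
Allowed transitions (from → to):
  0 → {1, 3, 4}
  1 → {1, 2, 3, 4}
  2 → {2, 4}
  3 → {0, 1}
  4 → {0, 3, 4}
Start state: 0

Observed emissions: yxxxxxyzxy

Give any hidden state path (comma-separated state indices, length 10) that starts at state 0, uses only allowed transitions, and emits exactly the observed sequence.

  pos 0: y in {0,2}, choose 0; start
  pos 1: x in {1,4}, choose 1; 0->1 ok
  pos 2: x in {1,4}, choose 1; 1->1 ok
  pos 3: x in {1,4}, choose 1; 1->1 ok
  pos 4: x in {1,4}, choose 4; 1->4 ok
  pos 5: x in {1,4}, choose 4; 4->4 ok
  pos 6: y in {0,2}, choose 0; 4->0 ok
  pos 7: z in {3}, choose 3; 0->3 ok
  pos 8: x in {1,4}, choose 1; 3->1 ok
  pos 9: y in {0,2}, choose 2; 1->2 ok

0,1,1,1,4,4,0,3,1,2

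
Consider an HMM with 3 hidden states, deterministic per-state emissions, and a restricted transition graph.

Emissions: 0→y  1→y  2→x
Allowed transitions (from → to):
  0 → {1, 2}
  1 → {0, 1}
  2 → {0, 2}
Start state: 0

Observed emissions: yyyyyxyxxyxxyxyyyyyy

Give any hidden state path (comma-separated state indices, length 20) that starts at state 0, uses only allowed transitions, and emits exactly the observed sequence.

0,1,1,1,0,2,0,2,2,0,2,2,0,2,0,1,0,1,1,0

  t0 'y' -> {0,1}, take 0 (start)
  t1 'y' -> {0,1}, take 1 (0->1 ok)
  t2 'y' -> {0,1}, take 1 (1->1 ok)
  t3 'y' -> {0,1}, take 1 (1->1 ok)
  t4 'y' -> {0,1}, take 0 (1->0 ok)
  t5 'x' -> {2}, take 2 (0->2 ok)
  t6 'y' -> {0,1}, take 0 (2->0 ok)
  t7 'x' -> {2}, take 2 (0->2 ok)
  t8 'x' -> {2}, take 2 (2->2 ok)
  t9 'y' -> {0,1}, take 0 (2->0 ok)
  t10 'x' -> {2}, take 2 (0->2 ok)
  t11 'x' -> {2}, take 2 (2->2 ok)
  t12 'y' -> {0,1}, take 0 (2->0 ok)
  t13 'x' -> {2}, take 2 (0->2 ok)
  t14 'y' -> {0,1}, take 0 (2->0 ok)
  t15 'y' -> {0,1}, take 1 (0->1 ok)
  t16 'y' -> {0,1}, take 0 (1->0 ok)
  t17 'y' -> {0,1}, take 1 (0->1 ok)
  t18 'y' -> {0,1}, take 1 (1->1 ok)
  t19 'y' -> {0,1}, take 0 (1->0 ok)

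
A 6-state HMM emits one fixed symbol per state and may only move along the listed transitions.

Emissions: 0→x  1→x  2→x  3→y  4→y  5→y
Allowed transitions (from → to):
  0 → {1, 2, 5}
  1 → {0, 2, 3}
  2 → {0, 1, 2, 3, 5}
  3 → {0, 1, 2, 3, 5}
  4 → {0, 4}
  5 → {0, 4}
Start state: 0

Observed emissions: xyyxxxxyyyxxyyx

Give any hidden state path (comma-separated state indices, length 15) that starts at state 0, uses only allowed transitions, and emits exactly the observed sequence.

  [0] x  {0,1,2}  => 0  start
  [1] y  {3,4,5}  => 5  0->5 ok
  [2] y  {3,4,5}  => 4  5->4 ok
  [3] x  {0,1,2}  => 0  4->0 ok
  [4] x  {0,1,2}  => 1  0->1 ok
  [5] x  {0,1,2}  => 0  1->0 ok
  [6] x  {0,1,2}  => 2  0->2 ok
  [7] y  {3,4,5}  => 5  2->5 ok
  [8] y  {3,4,5}  => 4  5->4 ok
  [9] y  {3,4,5}  => 4  4->4 ok
  [10] x  {0,1,2}  => 0  4->0 ok
  [11] x  {0,1,2}  => 2  0->2 ok
  [12] y  {3,4,5}  => 3  2->3 ok
  [13] y  {3,4,5}  => 5  3->5 ok
  [14] x  {0,1,2}  => 0  5->0 ok

0,5,4,0,1,0,2,5,4,4,0,2,3,5,0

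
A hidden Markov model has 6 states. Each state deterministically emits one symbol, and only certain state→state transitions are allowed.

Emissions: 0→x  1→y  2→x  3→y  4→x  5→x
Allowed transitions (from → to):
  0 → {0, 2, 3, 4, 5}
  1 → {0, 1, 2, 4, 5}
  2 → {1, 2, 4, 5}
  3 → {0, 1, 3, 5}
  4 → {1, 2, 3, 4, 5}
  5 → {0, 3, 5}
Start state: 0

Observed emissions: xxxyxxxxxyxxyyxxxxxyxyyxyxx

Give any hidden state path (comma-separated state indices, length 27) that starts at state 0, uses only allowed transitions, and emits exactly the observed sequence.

  t0 'x' -> {0,2,4,5}, take 0 (start)
  t1 'x' -> {0,2,4,5}, take 5 (0->5 ok)
  t2 'x' -> {0,2,4,5}, take 5 (5->5 ok)
  t3 'y' -> {1,3}, take 3 (5->3 ok)
  t4 'x' -> {0,2,4,5}, take 0 (3->0 ok)
  t5 'x' -> {0,2,4,5}, take 4 (0->4 ok)
  t6 'x' -> {0,2,4,5}, take 2 (4->2 ok)
  t7 'x' -> {0,2,4,5}, take 4 (2->4 ok)
  t8 'x' -> {0,2,4,5}, take 4 (4->4 ok)
  t9 'y' -> {1,3}, take 1 (4->1 ok)
  t10 'x' -> {0,2,4,5}, take 0 (1->0 ok)
  t11 'x' -> {0,2,4,5}, take 4 (0->4 ok)
  t12 'y' -> {1,3}, take 1 (4->1 ok)
  t13 'y' -> {1,3}, take 1 (1->1 ok)
  t14 'x' -> {0,2,4,5}, take 4 (1->4 ok)
  t15 'x' -> {0,2,4,5}, take 4 (4->4 ok)
  t16 'x' -> {0,2,4,5}, take 4 (4->4 ok)
  t17 'x' -> {0,2,4,5}, take 4 (4->4 ok)
  t18 'x' -> {0,2,4,5}, take 5 (4->5 ok)
  t19 'y' -> {1,3}, take 3 (5->3 ok)
  t20 'x' -> {0,2,4,5}, take 0 (3->0 ok)
  t21 'y' -> {1,3}, take 3 (0->3 ok)
  t22 'y' -> {1,3}, take 3 (3->3 ok)
  t23 'x' -> {0,2,4,5}, take 5 (3->5 ok)
  t24 'y' -> {1,3}, take 3 (5->3 ok)
  t25 'x' -> {0,2,4,5}, take 0 (3->0 ok)
  t26 'x' -> {0,2,4,5}, take 0 (0->0 ok)

0,5,5,3,0,4,2,4,4,1,0,4,1,1,4,4,4,4,5,3,0,3,3,5,3,0,0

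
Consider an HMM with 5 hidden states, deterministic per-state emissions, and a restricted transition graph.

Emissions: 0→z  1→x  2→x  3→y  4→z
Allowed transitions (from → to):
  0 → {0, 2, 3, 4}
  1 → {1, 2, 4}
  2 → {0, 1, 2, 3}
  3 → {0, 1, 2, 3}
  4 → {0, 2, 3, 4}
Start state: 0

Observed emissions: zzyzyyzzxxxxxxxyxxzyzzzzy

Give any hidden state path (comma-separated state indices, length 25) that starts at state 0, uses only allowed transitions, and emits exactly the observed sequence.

0,0,3,0,3,3,0,0,2,1,2,1,1,2,2,3,2,1,4,3,0,4,4,0,3

  0: obs=z cand={0,4} pick 0 [start]
  1: obs=z cand={0,4} pick 0 [0->0 ok]
  2: obs=y cand={3} pick 3 [0->3 ok]
  3: obs=z cand={0,4} pick 0 [3->0 ok]
  4: obs=y cand={3} pick 3 [0->3 ok]
  5: obs=y cand={3} pick 3 [3->3 ok]
  6: obs=z cand={0,4} pick 0 [3->0 ok]
  7: obs=z cand={0,4} pick 0 [0->0 ok]
  8: obs=x cand={1,2} pick 2 [0->2 ok]
  9: obs=x cand={1,2} pick 1 [2->1 ok]
  10: obs=x cand={1,2} pick 2 [1->2 ok]
  11: obs=x cand={1,2} pick 1 [2->1 ok]
  12: obs=x cand={1,2} pick 1 [1->1 ok]
  13: obs=x cand={1,2} pick 2 [1->2 ok]
  14: obs=x cand={1,2} pick 2 [2->2 ok]
  15: obs=y cand={3} pick 3 [2->3 ok]
  16: obs=x cand={1,2} pick 2 [3->2 ok]
  17: obs=x cand={1,2} pick 1 [2->1 ok]
  18: obs=z cand={0,4} pick 4 [1->4 ok]
  19: obs=y cand={3} pick 3 [4->3 ok]
  20: obs=z cand={0,4} pick 0 [3->0 ok]
  21: obs=z cand={0,4} pick 4 [0->4 ok]
  22: obs=z cand={0,4} pick 4 [4->4 ok]
  23: obs=z cand={0,4} pick 0 [4->0 ok]
  24: obs=y cand={3} pick 3 [0->3 ok]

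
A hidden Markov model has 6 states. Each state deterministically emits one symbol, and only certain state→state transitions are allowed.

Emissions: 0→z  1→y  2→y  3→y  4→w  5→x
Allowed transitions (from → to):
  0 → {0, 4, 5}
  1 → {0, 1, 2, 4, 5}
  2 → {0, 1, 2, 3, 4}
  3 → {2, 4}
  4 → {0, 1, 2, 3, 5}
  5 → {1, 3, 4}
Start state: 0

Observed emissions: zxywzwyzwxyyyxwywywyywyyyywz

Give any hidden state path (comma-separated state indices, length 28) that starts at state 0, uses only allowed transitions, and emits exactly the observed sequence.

0,5,3,4,0,4,1,0,4,5,3,2,1,5,4,1,4,3,4,1,2,4,2,2,3,2,4,0

  t0 'z' -> {0}, take 0 (start)
  t1 'x' -> {5}, take 5 (0->5 ok)
  t2 'y' -> {1,2,3}, take 3 (5->3 ok)
  t3 'w' -> {4}, take 4 (3->4 ok)
  t4 'z' -> {0}, take 0 (4->0 ok)
  t5 'w' -> {4}, take 4 (0->4 ok)
  t6 'y' -> {1,2,3}, take 1 (4->1 ok)
  t7 'z' -> {0}, take 0 (1->0 ok)
  t8 'w' -> {4}, take 4 (0->4 ok)
  t9 'x' -> {5}, take 5 (4->5 ok)
  t10 'y' -> {1,2,3}, take 3 (5->3 ok)
  t11 'y' -> {1,2,3}, take 2 (3->2 ok)
  t12 'y' -> {1,2,3}, take 1 (2->1 ok)
  t13 'x' -> {5}, take 5 (1->5 ok)
  t14 'w' -> {4}, take 4 (5->4 ok)
  t15 'y' -> {1,2,3}, take 1 (4->1 ok)
  t16 'w' -> {4}, take 4 (1->4 ok)
  t17 'y' -> {1,2,3}, take 3 (4->3 ok)
  t18 'w' -> {4}, take 4 (3->4 ok)
  t19 'y' -> {1,2,3}, take 1 (4->1 ok)
  t20 'y' -> {1,2,3}, take 2 (1->2 ok)
  t21 'w' -> {4}, take 4 (2->4 ok)
  t22 'y' -> {1,2,3}, take 2 (4->2 ok)
  t23 'y' -> {1,2,3}, take 2 (2->2 ok)
  t24 'y' -> {1,2,3}, take 3 (2->3 ok)
  t25 'y' -> {1,2,3}, take 2 (3->2 ok)
  t26 'w' -> {4}, take 4 (2->4 ok)
  t27 'z' -> {0}, take 0 (4->0 ok)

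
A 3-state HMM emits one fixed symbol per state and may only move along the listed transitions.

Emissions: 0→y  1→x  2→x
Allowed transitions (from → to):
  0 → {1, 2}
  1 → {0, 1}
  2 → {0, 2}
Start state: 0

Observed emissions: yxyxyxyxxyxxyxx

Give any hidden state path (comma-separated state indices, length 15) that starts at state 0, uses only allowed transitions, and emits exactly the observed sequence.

0,1,0,2,0,2,0,1,1,0,1,1,0,2,2

  [0] y  {0}  => 0  start
  [1] x  {1,2}  => 1  0->1 ok
  [2] y  {0}  => 0  1->0 ok
  [3] x  {1,2}  => 2  0->2 ok
  [4] y  {0}  => 0  2->0 ok
  [5] x  {1,2}  => 2  0->2 ok
  [6] y  {0}  => 0  2->0 ok
  [7] x  {1,2}  => 1  0->1 ok
  [8] x  {1,2}  => 1  1->1 ok
  [9] y  {0}  => 0  1->0 ok
  [10] x  {1,2}  => 1  0->1 ok
  [11] x  {1,2}  => 1  1->1 ok
  [12] y  {0}  => 0  1->0 ok
  [13] x  {1,2}  => 2  0->2 ok
  [14] x  {1,2}  => 2  2->2 ok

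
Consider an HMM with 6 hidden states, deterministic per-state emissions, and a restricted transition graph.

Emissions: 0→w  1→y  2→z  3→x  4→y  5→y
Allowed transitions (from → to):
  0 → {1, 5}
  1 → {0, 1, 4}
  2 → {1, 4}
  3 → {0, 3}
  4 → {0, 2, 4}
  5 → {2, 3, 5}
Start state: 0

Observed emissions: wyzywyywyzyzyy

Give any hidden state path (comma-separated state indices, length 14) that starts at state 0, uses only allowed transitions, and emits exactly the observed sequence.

0,5,2,1,0,1,4,0,5,2,4,2,1,1

  0: obs=w cand={0} pick 0 [start]
  1: obs=y cand={1,4,5} pick 5 [0->5 ok]
  2: obs=z cand={2} pick 2 [5->2 ok]
  3: obs=y cand={1,4,5} pick 1 [2->1 ok]
  4: obs=w cand={0} pick 0 [1->0 ok]
  5: obs=y cand={1,4,5} pick 1 [0->1 ok]
  6: obs=y cand={1,4,5} pick 4 [1->4 ok]
  7: obs=w cand={0} pick 0 [4->0 ok]
  8: obs=y cand={1,4,5} pick 5 [0->5 ok]
  9: obs=z cand={2} pick 2 [5->2 ok]
  10: obs=y cand={1,4,5} pick 4 [2->4 ok]
  11: obs=z cand={2} pick 2 [4->2 ok]
  12: obs=y cand={1,4,5} pick 1 [2->1 ok]
  13: obs=y cand={1,4,5} pick 1 [1->1 ok]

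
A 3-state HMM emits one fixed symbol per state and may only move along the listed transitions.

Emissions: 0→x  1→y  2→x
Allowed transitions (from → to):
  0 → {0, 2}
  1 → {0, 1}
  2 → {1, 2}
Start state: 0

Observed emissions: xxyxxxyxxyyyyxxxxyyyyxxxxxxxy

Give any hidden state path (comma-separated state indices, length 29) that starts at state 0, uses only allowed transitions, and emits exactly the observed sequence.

  0: obs=x cand={0,2} pick 0 [start]
  1: obs=x cand={0,2} pick 2 [0->2 ok]
  2: obs=y cand={1} pick 1 [2->1 ok]
  3: obs=x cand={0,2} pick 0 [1->0 ok]
  4: obs=x cand={0,2} pick 0 [0->0 ok]
  5: obs=x cand={0,2} pick 2 [0->2 ok]
  6: obs=y cand={1} pick 1 [2->1 ok]
  7: obs=x cand={0,2} pick 0 [1->0 ok]
  8: obs=x cand={0,2} pick 2 [0->2 ok]
  9: obs=y cand={1} pick 1 [2->1 ok]
  10: obs=y cand={1} pick 1 [1->1 ok]
  11: obs=y cand={1} pick 1 [1->1 ok]
  12: obs=y cand={1} pick 1 [1->1 ok]
  13: obs=x cand={0,2} pick 0 [1->0 ok]
  14: obs=x cand={0,2} pick 2 [0->2 ok]
  15: obs=x cand={0,2} pick 2 [2->2 ok]
  16: obs=x cand={0,2} pick 2 [2->2 ok]
  17: obs=y cand={1} pick 1 [2->1 ok]
  18: obs=y cand={1} pick 1 [1->1 ok]
  19: obs=y cand={1} pick 1 [1->1 ok]
  20: obs=y cand={1} pick 1 [1->1 ok]
  21: obs=x cand={0,2} pick 0 [1->0 ok]
  22: obs=x cand={0,2} pick 0 [0->0 ok]
  23: obs=x cand={0,2} pick 0 [0->0 ok]
  24: obs=x cand={0,2} pick 0 [0->0 ok]
  25: obs=x cand={0,2} pick 0 [0->0 ok]
  26: obs=x cand={0,2} pick 0 [0->0 ok]
  27: obs=x cand={0,2} pick 2 [0->2 ok]
  28: obs=y cand={1} pick 1 [2->1 ok]

0,2,1,0,0,2,1,0,2,1,1,1,1,0,2,2,2,1,1,1,1,0,0,0,0,0,0,2,1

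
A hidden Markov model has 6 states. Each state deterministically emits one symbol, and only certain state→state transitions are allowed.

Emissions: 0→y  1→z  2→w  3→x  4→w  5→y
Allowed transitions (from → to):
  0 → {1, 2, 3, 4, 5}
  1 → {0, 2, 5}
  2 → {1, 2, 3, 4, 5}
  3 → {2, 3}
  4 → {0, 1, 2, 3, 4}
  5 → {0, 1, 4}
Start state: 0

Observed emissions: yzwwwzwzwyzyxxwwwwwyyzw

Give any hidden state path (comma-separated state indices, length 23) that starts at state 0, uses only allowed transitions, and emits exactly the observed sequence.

0,1,2,2,4,1,2,1,2,5,1,0,3,3,2,4,4,2,4,0,5,1,2

  [0] y  {0,5}  => 0  start
  [1] z  {1}  => 1  0->1 ok
  [2] w  {2,4}  => 2  1->2 ok
  [3] w  {2,4}  => 2  2->2 ok
  [4] w  {2,4}  => 4  2->4 ok
  [5] z  {1}  => 1  4->1 ok
  [6] w  {2,4}  => 2  1->2 ok
  [7] z  {1}  => 1  2->1 ok
  [8] w  {2,4}  => 2  1->2 ok
  [9] y  {0,5}  => 5  2->5 ok
  [10] z  {1}  => 1  5->1 ok
  [11] y  {0,5}  => 0  1->0 ok
  [12] x  {3}  => 3  0->3 ok
  [13] x  {3}  => 3  3->3 ok
  [14] w  {2,4}  => 2  3->2 ok
  [15] w  {2,4}  => 4  2->4 ok
  [16] w  {2,4}  => 4  4->4 ok
  [17] w  {2,4}  => 2  4->2 ok
  [18] w  {2,4}  => 4  2->4 ok
  [19] y  {0,5}  => 0  4->0 ok
  [20] y  {0,5}  => 5  0->5 ok
  [21] z  {1}  => 1  5->1 ok
  [22] w  {2,4}  => 2  1->2 ok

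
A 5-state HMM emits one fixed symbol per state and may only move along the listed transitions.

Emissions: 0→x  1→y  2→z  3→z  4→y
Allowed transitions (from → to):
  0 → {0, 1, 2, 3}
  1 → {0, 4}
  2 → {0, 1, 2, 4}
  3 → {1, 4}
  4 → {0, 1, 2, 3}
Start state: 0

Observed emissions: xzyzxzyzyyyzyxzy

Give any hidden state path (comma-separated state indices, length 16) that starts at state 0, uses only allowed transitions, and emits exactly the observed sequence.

0,3,4,2,0,2,4,2,4,1,4,3,1,0,2,4

  0: obs=x cand={0} pick 0 [start]
  1: obs=z cand={2,3} pick 3 [0->3 ok]
  2: obs=y cand={1,4} pick 4 [3->4 ok]
  3: obs=z cand={2,3} pick 2 [4->2 ok]
  4: obs=x cand={0} pick 0 [2->0 ok]
  5: obs=z cand={2,3} pick 2 [0->2 ok]
  6: obs=y cand={1,4} pick 4 [2->4 ok]
  7: obs=z cand={2,3} pick 2 [4->2 ok]
  8: obs=y cand={1,4} pick 4 [2->4 ok]
  9: obs=y cand={1,4} pick 1 [4->1 ok]
  10: obs=y cand={1,4} pick 4 [1->4 ok]
  11: obs=z cand={2,3} pick 3 [4->3 ok]
  12: obs=y cand={1,4} pick 1 [3->1 ok]
  13: obs=x cand={0} pick 0 [1->0 ok]
  14: obs=z cand={2,3} pick 2 [0->2 ok]
  15: obs=y cand={1,4} pick 4 [2->4 ok]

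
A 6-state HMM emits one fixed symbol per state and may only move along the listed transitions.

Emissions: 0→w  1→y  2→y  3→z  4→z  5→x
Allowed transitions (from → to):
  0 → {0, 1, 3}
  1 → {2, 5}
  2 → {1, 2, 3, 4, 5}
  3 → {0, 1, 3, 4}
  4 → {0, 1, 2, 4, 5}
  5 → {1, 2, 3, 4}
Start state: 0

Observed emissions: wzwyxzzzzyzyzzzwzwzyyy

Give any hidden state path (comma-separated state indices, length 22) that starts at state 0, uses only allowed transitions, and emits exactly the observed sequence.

0,3,0,1,5,4,4,4,4,2,4,2,3,3,3,0,3,0,3,1,2,2

  [0] w  {0}  => 0  start
  [1] z  {3,4}  => 3  0->3 ok
  [2] w  {0}  => 0  3->0 ok
  [3] y  {1,2}  => 1  0->1 ok
  [4] x  {5}  => 5  1->5 ok
  [5] z  {3,4}  => 4  5->4 ok
  [6] z  {3,4}  => 4  4->4 ok
  [7] z  {3,4}  => 4  4->4 ok
  [8] z  {3,4}  => 4  4->4 ok
  [9] y  {1,2}  => 2  4->2 ok
  [10] z  {3,4}  => 4  2->4 ok
  [11] y  {1,2}  => 2  4->2 ok
  [12] z  {3,4}  => 3  2->3 ok
  [13] z  {3,4}  => 3  3->3 ok
  [14] z  {3,4}  => 3  3->3 ok
  [15] w  {0}  => 0  3->0 ok
  [16] z  {3,4}  => 3  0->3 ok
  [17] w  {0}  => 0  3->0 ok
  [18] z  {3,4}  => 3  0->3 ok
  [19] y  {1,2}  => 1  3->1 ok
  [20] y  {1,2}  => 2  1->2 ok
  [21] y  {1,2}  => 2  2->2 ok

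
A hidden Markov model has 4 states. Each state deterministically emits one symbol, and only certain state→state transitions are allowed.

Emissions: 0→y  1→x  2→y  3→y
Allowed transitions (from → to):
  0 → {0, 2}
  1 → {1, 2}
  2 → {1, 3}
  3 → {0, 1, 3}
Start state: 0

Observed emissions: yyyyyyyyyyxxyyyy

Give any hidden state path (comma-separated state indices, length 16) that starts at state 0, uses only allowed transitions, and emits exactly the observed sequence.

0,2,3,3,3,0,2,3,0,2,1,1,2,3,0,0

  pos 0: y in {0,2,3}, choose 0; start
  pos 1: y in {0,2,3}, choose 2; 0->2 ok
  pos 2: y in {0,2,3}, choose 3; 2->3 ok
  pos 3: y in {0,2,3}, choose 3; 3->3 ok
  pos 4: y in {0,2,3}, choose 3; 3->3 ok
  pos 5: y in {0,2,3}, choose 0; 3->0 ok
  pos 6: y in {0,2,3}, choose 2; 0->2 ok
  pos 7: y in {0,2,3}, choose 3; 2->3 ok
  pos 8: y in {0,2,3}, choose 0; 3->0 ok
  pos 9: y in {0,2,3}, choose 2; 0->2 ok
  pos 10: x in {1}, choose 1; 2->1 ok
  pos 11: x in {1}, choose 1; 1->1 ok
  pos 12: y in {0,2,3}, choose 2; 1->2 ok
  pos 13: y in {0,2,3}, choose 3; 2->3 ok
  pos 14: y in {0,2,3}, choose 0; 3->0 ok
  pos 15: y in {0,2,3}, choose 0; 0->0 ok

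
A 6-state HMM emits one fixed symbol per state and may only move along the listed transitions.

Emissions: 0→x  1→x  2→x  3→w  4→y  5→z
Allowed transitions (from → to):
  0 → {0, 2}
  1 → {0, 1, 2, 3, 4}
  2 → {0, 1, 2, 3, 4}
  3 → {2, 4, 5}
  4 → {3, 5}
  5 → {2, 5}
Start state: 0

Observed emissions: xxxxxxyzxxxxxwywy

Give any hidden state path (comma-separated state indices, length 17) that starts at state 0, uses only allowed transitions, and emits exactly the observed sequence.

  pos 0: x in {0,1,2}, choose 0; start
  pos 1: x in {0,1,2}, choose 2; 0->2 ok
  pos 2: x in {0,1,2}, choose 2; 2->2 ok
  pos 3: x in {0,1,2}, choose 1; 2->1 ok
  pos 4: x in {0,1,2}, choose 0; 1->0 ok
  pos 5: x in {0,1,2}, choose 2; 0->2 ok
  pos 6: y in {4}, choose 4; 2->4 ok
  pos 7: z in {5}, choose 5; 4->5 ok
  pos 8: x in {0,1,2}, choose 2; 5->2 ok
  pos 9: x in {0,1,2}, choose 2; 2->2 ok
  pos 10: x in {0,1,2}, choose 2; 2->2 ok
  pos 11: x in {0,1,2}, choose 0; 2->0 ok
  pos 12: x in {0,1,2}, choose 2; 0->2 ok
  pos 13: w in {3}, choose 3; 2->3 ok
  pos 14: y in {4}, choose 4; 3->4 ok
  pos 15: w in {3}, choose 3; 4->3 ok
  pos 16: y in {4}, choose 4; 3->4 ok

0,2,2,1,0,2,4,5,2,2,2,0,2,3,4,3,4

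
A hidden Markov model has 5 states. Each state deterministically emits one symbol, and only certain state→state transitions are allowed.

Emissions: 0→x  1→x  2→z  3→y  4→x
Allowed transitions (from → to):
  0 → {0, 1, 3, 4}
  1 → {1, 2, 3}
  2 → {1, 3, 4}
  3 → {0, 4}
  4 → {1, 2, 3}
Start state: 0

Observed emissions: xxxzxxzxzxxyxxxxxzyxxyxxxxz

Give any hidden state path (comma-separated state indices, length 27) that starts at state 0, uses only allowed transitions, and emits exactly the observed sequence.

0,4,1,2,1,1,2,4,2,4,1,3,0,0,4,1,1,2,3,4,1,3,0,4,1,1,2

  t0 'x' -> {0,1,4}, take 0 (start)
  t1 'x' -> {0,1,4}, take 4 (0->4 ok)
  t2 'x' -> {0,1,4}, take 1 (4->1 ok)
  t3 'z' -> {2}, take 2 (1->2 ok)
  t4 'x' -> {0,1,4}, take 1 (2->1 ok)
  t5 'x' -> {0,1,4}, take 1 (1->1 ok)
  t6 'z' -> {2}, take 2 (1->2 ok)
  t7 'x' -> {0,1,4}, take 4 (2->4 ok)
  t8 'z' -> {2}, take 2 (4->2 ok)
  t9 'x' -> {0,1,4}, take 4 (2->4 ok)
  t10 'x' -> {0,1,4}, take 1 (4->1 ok)
  t11 'y' -> {3}, take 3 (1->3 ok)
  t12 'x' -> {0,1,4}, take 0 (3->0 ok)
  t13 'x' -> {0,1,4}, take 0 (0->0 ok)
  t14 'x' -> {0,1,4}, take 4 (0->4 ok)
  t15 'x' -> {0,1,4}, take 1 (4->1 ok)
  t16 'x' -> {0,1,4}, take 1 (1->1 ok)
  t17 'z' -> {2}, take 2 (1->2 ok)
  t18 'y' -> {3}, take 3 (2->3 ok)
  t19 'x' -> {0,1,4}, take 4 (3->4 ok)
  t20 'x' -> {0,1,4}, take 1 (4->1 ok)
  t21 'y' -> {3}, take 3 (1->3 ok)
  t22 'x' -> {0,1,4}, take 0 (3->0 ok)
  t23 'x' -> {0,1,4}, take 4 (0->4 ok)
  t24 'x' -> {0,1,4}, take 1 (4->1 ok)
  t25 'x' -> {0,1,4}, take 1 (1->1 ok)
  t26 'z' -> {2}, take 2 (1->2 ok)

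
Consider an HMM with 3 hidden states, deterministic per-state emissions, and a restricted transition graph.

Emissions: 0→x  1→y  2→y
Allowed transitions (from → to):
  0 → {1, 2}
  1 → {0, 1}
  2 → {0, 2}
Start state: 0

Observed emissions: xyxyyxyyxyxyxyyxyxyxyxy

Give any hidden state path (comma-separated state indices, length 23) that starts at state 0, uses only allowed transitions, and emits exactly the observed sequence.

0,2,0,1,1,0,1,1,0,2,0,1,0,2,2,0,1,0,1,0,2,0,1

  pos 0: x in {0}, choose 0; start
  pos 1: y in {1,2}, choose 2; 0->2 ok
  pos 2: x in {0}, choose 0; 2->0 ok
  pos 3: y in {1,2}, choose 1; 0->1 ok
  pos 4: y in {1,2}, choose 1; 1->1 ok
  pos 5: x in {0}, choose 0; 1->0 ok
  pos 6: y in {1,2}, choose 1; 0->1 ok
  pos 7: y in {1,2}, choose 1; 1->1 ok
  pos 8: x in {0}, choose 0; 1->0 ok
  pos 9: y in {1,2}, choose 2; 0->2 ok
  pos 10: x in {0}, choose 0; 2->0 ok
  pos 11: y in {1,2}, choose 1; 0->1 ok
  pos 12: x in {0}, choose 0; 1->0 ok
  pos 13: y in {1,2}, choose 2; 0->2 ok
  pos 14: y in {1,2}, choose 2; 2->2 ok
  pos 15: x in {0}, choose 0; 2->0 ok
  pos 16: y in {1,2}, choose 1; 0->1 ok
  pos 17: x in {0}, choose 0; 1->0 ok
  pos 18: y in {1,2}, choose 1; 0->1 ok
  pos 19: x in {0}, choose 0; 1->0 ok
  pos 20: y in {1,2}, choose 2; 0->2 ok
  pos 21: x in {0}, choose 0; 2->0 ok
  pos 22: y in {1,2}, choose 1; 0->1 ok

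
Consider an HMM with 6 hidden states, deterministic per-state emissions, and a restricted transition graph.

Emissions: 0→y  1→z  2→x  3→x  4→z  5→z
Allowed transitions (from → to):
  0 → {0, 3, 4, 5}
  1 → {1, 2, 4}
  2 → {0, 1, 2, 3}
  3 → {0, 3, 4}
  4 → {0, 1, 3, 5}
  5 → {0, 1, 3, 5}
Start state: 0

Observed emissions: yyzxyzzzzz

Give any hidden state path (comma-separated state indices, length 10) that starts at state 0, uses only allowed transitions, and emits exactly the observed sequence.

0,0,4,3,0,5,5,1,1,4

  [0] y  {0}  => 0  start
  [1] y  {0}  => 0  0->0 ok
  [2] z  {1,4,5}  => 4  0->4 ok
  [3] x  {2,3}  => 3  4->3 ok
  [4] y  {0}  => 0  3->0 ok
  [5] z  {1,4,5}  => 5  0->5 ok
  [6] z  {1,4,5}  => 5  5->5 ok
  [7] z  {1,4,5}  => 1  5->1 ok
  [8] z  {1,4,5}  => 1  1->1 ok
  [9] z  {1,4,5}  => 4  1->4 ok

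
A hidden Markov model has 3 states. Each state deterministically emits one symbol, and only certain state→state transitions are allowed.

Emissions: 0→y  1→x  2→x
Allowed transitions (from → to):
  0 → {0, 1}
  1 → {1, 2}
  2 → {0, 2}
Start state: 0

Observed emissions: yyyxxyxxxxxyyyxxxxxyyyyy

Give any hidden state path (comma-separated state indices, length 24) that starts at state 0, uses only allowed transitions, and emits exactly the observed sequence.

  t0 'y' -> {0}, take 0 (start)
  t1 'y' -> {0}, take 0 (0->0 ok)
  t2 'y' -> {0}, take 0 (0->0 ok)
  t3 'x' -> {1,2}, take 1 (0->1 ok)
  t4 'x' -> {1,2}, take 2 (1->2 ok)
  t5 'y' -> {0}, take 0 (2->0 ok)
  t6 'x' -> {1,2}, take 1 (0->1 ok)
  t7 'x' -> {1,2}, take 1 (1->1 ok)
  t8 'x' -> {1,2}, take 1 (1->1 ok)
  t9 'x' -> {1,2}, take 1 (1->1 ok)
  t10 'x' -> {1,2}, take 2 (1->2 ok)
  t11 'y' -> {0}, take 0 (2->0 ok)
  t12 'y' -> {0}, take 0 (0->0 ok)
  t13 'y' -> {0}, take 0 (0->0 ok)
  t14 'x' -> {1,2}, take 1 (0->1 ok)
  t15 'x' -> {1,2}, take 1 (1->1 ok)
  t16 'x' -> {1,2}, take 1 (1->1 ok)
  t17 'x' -> {1,2}, take 2 (1->2 ok)
  t18 'x' -> {1,2}, take 2 (2->2 ok)
  t19 'y' -> {0}, take 0 (2->0 ok)
  t20 'y' -> {0}, take 0 (0->0 ok)
  t21 'y' -> {0}, take 0 (0->0 ok)
  t22 'y' -> {0}, take 0 (0->0 ok)
  t23 'y' -> {0}, take 0 (0->0 ok)

0,0,0,1,2,0,1,1,1,1,2,0,0,0,1,1,1,2,2,0,0,0,0,0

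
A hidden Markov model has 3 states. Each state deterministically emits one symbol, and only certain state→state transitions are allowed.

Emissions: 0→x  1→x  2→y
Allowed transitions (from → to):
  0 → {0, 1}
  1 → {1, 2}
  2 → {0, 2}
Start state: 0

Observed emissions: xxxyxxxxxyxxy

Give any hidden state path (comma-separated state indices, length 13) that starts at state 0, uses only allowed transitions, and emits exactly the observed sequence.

0,0,1,2,0,0,0,1,1,2,0,1,2

  [0] x  {0,1}  => 0  start
  [1] x  {0,1}  => 0  0->0 ok
  [2] x  {0,1}  => 1  0->1 ok
  [3] y  {2}  => 2  1->2 ok
  [4] x  {0,1}  => 0  2->0 ok
  [5] x  {0,1}  => 0  0->0 ok
  [6] x  {0,1}  => 0  0->0 ok
  [7] x  {0,1}  => 1  0->1 ok
  [8] x  {0,1}  => 1  1->1 ok
  [9] y  {2}  => 2  1->2 ok
  [10] x  {0,1}  => 0  2->0 ok
  [11] x  {0,1}  => 1  0->1 ok
  [12] y  {2}  => 2  1->2 ok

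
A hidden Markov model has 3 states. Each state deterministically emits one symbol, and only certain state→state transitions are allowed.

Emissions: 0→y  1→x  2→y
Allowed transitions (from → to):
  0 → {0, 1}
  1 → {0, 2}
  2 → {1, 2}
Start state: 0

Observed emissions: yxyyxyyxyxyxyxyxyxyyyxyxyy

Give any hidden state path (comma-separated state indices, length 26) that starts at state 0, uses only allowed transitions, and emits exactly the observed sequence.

  pos 0: y in {0,2}, choose 0; start
  pos 1: x in {1}, choose 1; 0->1 ok
  pos 2: y in {0,2}, choose 2; 1->2 ok
  pos 3: y in {0,2}, choose 2; 2->2 ok
  pos 4: x in {1}, choose 1; 2->1 ok
  pos 5: y in {0,2}, choose 2; 1->2 ok
  pos 6: y in {0,2}, choose 2; 2->2 ok
  pos 7: x in {1}, choose 1; 2->1 ok
  pos 8: y in {0,2}, choose 2; 1->2 ok
  pos 9: x in {1}, choose 1; 2->1 ok
  pos 10: y in {0,2}, choose 2; 1->2 ok
  pos 11: x in {1}, choose 1; 2->1 ok
  pos 12: y in {0,2}, choose 2; 1->2 ok
  pos 13: x in {1}, choose 1; 2->1 ok
  pos 14: y in {0,2}, choose 0; 1->0 ok
  pos 15: x in {1}, choose 1; 0->1 ok
  pos 16: y in {0,2}, choose 0; 1->0 ok
  pos 17: x in {1}, choose 1; 0->1 ok
  pos 18: y in {0,2}, choose 0; 1->0 ok
  pos 19: y in {0,2}, choose 0; 0->0 ok
  pos 20: y in {0,2}, choose 0; 0->0 ok
  pos 21: x in {1}, choose 1; 0->1 ok
  pos 22: y in {0,2}, choose 2; 1->2 ok
  pos 23: x in {1}, choose 1; 2->1 ok
  pos 24: y in {0,2}, choose 0; 1->0 ok
  pos 25: y in {0,2}, choose 0; 0->0 ok

0,1,2,2,1,2,2,1,2,1,2,1,2,1,0,1,0,1,0,0,0,1,2,1,0,0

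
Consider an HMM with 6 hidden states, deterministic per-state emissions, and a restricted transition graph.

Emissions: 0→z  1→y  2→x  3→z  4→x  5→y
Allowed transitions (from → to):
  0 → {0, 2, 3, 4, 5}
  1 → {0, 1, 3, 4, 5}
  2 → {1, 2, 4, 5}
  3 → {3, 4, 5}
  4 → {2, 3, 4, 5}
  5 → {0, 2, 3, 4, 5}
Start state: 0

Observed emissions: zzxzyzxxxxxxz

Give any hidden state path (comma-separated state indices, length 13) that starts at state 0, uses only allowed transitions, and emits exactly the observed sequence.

  pos 0: z in {0,3}, choose 0; start
  pos 1: z in {0,3}, choose 3; 0->3 ok
  pos 2: x in {2,4}, choose 4; 3->4 ok
  pos 3: z in {0,3}, choose 3; 4->3 ok
  pos 4: y in {1,5}, choose 5; 3->5 ok
  pos 5: z in {0,3}, choose 3; 5->3 ok
  pos 6: x in {2,4}, choose 4; 3->4 ok
  pos 7: x in {2,4}, choose 4; 4->4 ok
  pos 8: x in {2,4}, choose 4; 4->4 ok
  pos 9: x in {2,4}, choose 2; 4->2 ok
  pos 10: x in {2,4}, choose 4; 2->4 ok
  pos 11: x in {2,4}, choose 4; 4->4 ok
  pos 12: z in {0,3}, choose 3; 4->3 ok

0,3,4,3,5,3,4,4,4,2,4,4,3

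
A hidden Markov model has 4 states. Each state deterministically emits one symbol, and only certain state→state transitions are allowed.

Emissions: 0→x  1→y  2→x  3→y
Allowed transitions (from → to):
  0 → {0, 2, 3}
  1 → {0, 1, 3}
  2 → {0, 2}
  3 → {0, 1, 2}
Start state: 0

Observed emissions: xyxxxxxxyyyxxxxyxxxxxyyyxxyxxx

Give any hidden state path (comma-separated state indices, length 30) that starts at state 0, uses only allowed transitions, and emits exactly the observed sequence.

  0: obs=x cand={0,2} pick 0 [start]
  1: obs=y cand={1,3} pick 3 [0->3 ok]
  2: obs=x cand={0,2} pick 0 [3->0 ok]
  3: obs=x cand={0,2} pick 2 [0->2 ok]
  4: obs=x cand={0,2} pick 2 [2->2 ok]
  5: obs=x cand={0,2} pick 2 [2->2 ok]
  6: obs=x cand={0,2} pick 0 [2->0 ok]
  7: obs=x cand={0,2} pick 0 [0->0 ok]
  8: obs=y cand={1,3} pick 3 [0->3 ok]
  9: obs=y cand={1,3} pick 1 [3->1 ok]
  10: obs=y cand={1,3} pick 3 [1->3 ok]
  11: obs=x cand={0,2} pick 0 [3->0 ok]
  12: obs=x cand={0,2} pick 2 [0->2 ok]
  13: obs=x cand={0,2} pick 0 [2->0 ok]
  14: obs=x cand={0,2} pick 0 [0->0 ok]
  15: obs=y cand={1,3} pick 3 [0->3 ok]
  16: obs=x cand={0,2} pick 0 [3->0 ok]
  17: obs=x cand={0,2} pick 0 [0->0 ok]
  18: obs=x cand={0,2} pick 2 [0->2 ok]
  19: obs=x cand={0,2} pick 2 [2->2 ok]
  20: obs=x cand={0,2} pick 0 [2->0 ok]
  21: obs=y cand={1,3} pick 3 [0->3 ok]
  22: obs=y cand={1,3} pick 1 [3->1 ok]
  23: obs=y cand={1,3} pick 3 [1->3 ok]
  24: obs=x cand={0,2} pick 0 [3->0 ok]
  25: obs=x cand={0,2} pick 0 [0->0 ok]
  26: obs=y cand={1,3} pick 3 [0->3 ok]
  27: obs=x cand={0,2} pick 0 [3->0 ok]
  28: obs=x cand={0,2} pick 2 [0->2 ok]
  29: obs=x cand={0,2} pick 2 [2->2 ok]

0,3,0,2,2,2,0,0,3,1,3,0,2,0,0,3,0,0,2,2,0,3,1,3,0,0,3,0,2,2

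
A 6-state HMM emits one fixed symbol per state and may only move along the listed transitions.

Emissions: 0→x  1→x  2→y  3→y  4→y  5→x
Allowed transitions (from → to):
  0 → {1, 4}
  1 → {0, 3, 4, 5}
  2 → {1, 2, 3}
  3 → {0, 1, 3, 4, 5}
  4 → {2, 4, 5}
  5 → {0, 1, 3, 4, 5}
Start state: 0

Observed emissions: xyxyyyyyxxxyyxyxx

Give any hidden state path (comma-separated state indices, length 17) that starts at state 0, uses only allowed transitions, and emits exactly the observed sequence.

0,4,5,4,4,2,2,3,0,1,0,4,4,5,3,0,1

  0: obs=x cand={0,1,5} pick 0 [start]
  1: obs=y cand={2,3,4} pick 4 [0->4 ok]
  2: obs=x cand={0,1,5} pick 5 [4->5 ok]
  3: obs=y cand={2,3,4} pick 4 [5->4 ok]
  4: obs=y cand={2,3,4} pick 4 [4->4 ok]
  5: obs=y cand={2,3,4} pick 2 [4->2 ok]
  6: obs=y cand={2,3,4} pick 2 [2->2 ok]
  7: obs=y cand={2,3,4} pick 3 [2->3 ok]
  8: obs=x cand={0,1,5} pick 0 [3->0 ok]
  9: obs=x cand={0,1,5} pick 1 [0->1 ok]
  10: obs=x cand={0,1,5} pick 0 [1->0 ok]
  11: obs=y cand={2,3,4} pick 4 [0->4 ok]
  12: obs=y cand={2,3,4} pick 4 [4->4 ok]
  13: obs=x cand={0,1,5} pick 5 [4->5 ok]
  14: obs=y cand={2,3,4} pick 3 [5->3 ok]
  15: obs=x cand={0,1,5} pick 0 [3->0 ok]
  16: obs=x cand={0,1,5} pick 1 [0->1 ok]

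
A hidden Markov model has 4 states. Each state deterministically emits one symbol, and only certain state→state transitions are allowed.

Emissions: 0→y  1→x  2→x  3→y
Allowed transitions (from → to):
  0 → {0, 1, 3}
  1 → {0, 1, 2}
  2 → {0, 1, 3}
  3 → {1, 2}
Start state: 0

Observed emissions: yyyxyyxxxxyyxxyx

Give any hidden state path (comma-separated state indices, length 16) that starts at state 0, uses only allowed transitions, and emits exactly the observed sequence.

  0: obs=y cand={0,3} pick 0 [start]
  1: obs=y cand={0,3} pick 0 [0->0 ok]
  2: obs=y cand={0,3} pick 3 [0->3 ok]
  3: obs=x cand={1,2} pick 1 [3->1 ok]
  4: obs=y cand={0,3} pick 0 [1->0 ok]
  5: obs=y cand={0,3} pick 3 [0->3 ok]
  6: obs=x cand={1,2} pick 2 [3->2 ok]
  7: obs=x cand={1,2} pick 1 [2->1 ok]
  8: obs=x cand={1,2} pick 1 [1->1 ok]
  9: obs=x cand={1,2} pick 1 [1->1 ok]
  10: obs=y cand={0,3} pick 0 [1->0 ok]
  11: obs=y cand={0,3} pick 0 [0->0 ok]
  12: obs=x cand={1,2} pick 1 [0->1 ok]
  13: obs=x cand={1,2} pick 1 [1->1 ok]
  14: obs=y cand={0,3} pick 0 [1->0 ok]
  15: obs=x cand={1,2} pick 1 [0->1 ok]

0,0,3,1,0,3,2,1,1,1,0,0,1,1,0,1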